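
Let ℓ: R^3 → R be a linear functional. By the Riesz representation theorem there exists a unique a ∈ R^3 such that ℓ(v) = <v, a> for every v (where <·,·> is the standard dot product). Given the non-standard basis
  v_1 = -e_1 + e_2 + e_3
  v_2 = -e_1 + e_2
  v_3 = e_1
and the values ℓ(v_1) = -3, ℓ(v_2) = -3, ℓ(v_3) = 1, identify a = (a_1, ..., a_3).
a = (1, -2, 0)

Write a = (a_1, ..., a_3) in the standard basis. For each basis vector v_i, ℓ(v_i) = <v_i, a> is a linear equation in the a_j's. Collect the n equations into a matrix system V a = ℓ, where row i of V is v_i (expressed in the standard basis). Since V is invertible (lower-triangular with 1s on the diagonal, up to permutation), solve by back-substitution:
  V =
[[-1, 1, 1],
 [-1, 1, 0],
 [1, 0, 0]]
  V a = (-3, -3, 1)
Solving gives a = (1, -2, 0).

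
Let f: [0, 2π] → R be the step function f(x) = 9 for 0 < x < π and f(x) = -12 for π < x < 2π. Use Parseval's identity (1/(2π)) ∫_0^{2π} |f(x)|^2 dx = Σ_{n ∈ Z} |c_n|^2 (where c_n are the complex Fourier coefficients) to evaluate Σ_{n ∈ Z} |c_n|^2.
Σ |c_n|^2 = 225/2

Parseval equates the L^2 energy of f (normalised by 1/(2π)) with the ℓ^2 sum of its Fourier coefficients: (1/(2π)) ∫_0^{2π} |f|^2 = Σ |c_n|^2.
Compute the left side: (1/(2π)) [∫_0^π 9^2 dx + ∫_π^{2π} (-12)^2 dx] = (1/(2π)) · (81π + 144π) = (81 + 144)/2 = 225/2.
So Σ_{n ∈ Z} |c_n|^2 = 225/2.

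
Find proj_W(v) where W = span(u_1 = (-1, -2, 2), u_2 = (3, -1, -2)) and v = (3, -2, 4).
proj_W(v) = (75/101, -354/101, 138/101)

Set up U = [u_1 | ... | u_2] ∈ R^(3×2). The projector onto W = col(U) is P = U (U^T U)^(-1) U^T.
Compute U^T U =
  [9, -5]
  [-5, 14],
and U^T v = (9, 3).
Solve U^T U · c = U^T v for the coefficients: c = (141/101, 72/101). The projection is proj_W(v) = U c.
Check: (v - proj_W(v)) · u_1 = 0  (should be 0).
Check: (v - proj_W(v)) · u_2 = 0  (should be 0).
Result: proj_W(v) = (75/101, -354/101, 138/101).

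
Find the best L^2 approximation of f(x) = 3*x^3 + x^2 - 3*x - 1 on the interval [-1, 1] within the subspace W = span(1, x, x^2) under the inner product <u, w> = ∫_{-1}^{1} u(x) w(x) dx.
g(x) = x^2 - 6*x/5 - 1

The best approximation g ∈ W is the orthogonal projection of f onto W. Writing g = a_0 + a_1 x + a_2 x^2, the coefficients solve the normal equations G · a = b where
  G_{ij} = <φ_i, φ_j> and b_i = <f, φ_i>, with φ_0 = 1, φ_1 = x, φ_2 = x^2.
G =
  [2, 0, 2/3]
  [0, 2/3, 0]
  [2/3, 0, 2/5],
b = (-4/3, -4/5, -4/15).
Solving gives a_0 = -1, a_1 = -6/5, a_2 = 1, so
  g(x) = x^2 - 6*x/5 - 1.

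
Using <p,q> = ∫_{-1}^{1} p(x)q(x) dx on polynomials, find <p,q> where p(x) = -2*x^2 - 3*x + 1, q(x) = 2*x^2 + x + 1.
<p,q> = -8/5

Expand the product: p(x)·q(x) = -4*x^4 - 8*x^3 - 3*x^2 - 2*x + 1.
∫_{-1}^{1} of each monomial x^k gives [2/(k+1) if k even, 0 if k odd]. Integrating term-by-term (or equivalently evaluating the antiderivative F(x) = -4*x^5/5 - 2*x^4 - x^3 - x^2 + x at the endpoints):
  F(1) − F(−1) = -19/5 − (-11/5) = -8/5.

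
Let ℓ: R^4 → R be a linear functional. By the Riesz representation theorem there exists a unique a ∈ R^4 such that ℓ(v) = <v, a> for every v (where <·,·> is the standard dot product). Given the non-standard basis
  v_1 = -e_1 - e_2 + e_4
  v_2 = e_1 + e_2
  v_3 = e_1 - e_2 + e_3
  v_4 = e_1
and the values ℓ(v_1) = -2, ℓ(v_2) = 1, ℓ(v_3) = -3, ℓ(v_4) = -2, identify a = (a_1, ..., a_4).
a = (-2, 3, 2, -1)

Write a = (a_1, ..., a_4) in the standard basis. For each basis vector v_i, ℓ(v_i) = <v_i, a> is a linear equation in the a_j's. Collect the n equations into a matrix system V a = ℓ, where row i of V is v_i (expressed in the standard basis). Since V is invertible (lower-triangular with 1s on the diagonal, up to permutation), solve by back-substitution:
  V =
[[-1, -1, 0, 1],
 [1, 1, 0, 0],
 [1, -1, 1, 0],
 [1, 0, 0, 0]]
  V a = (-2, 1, -3, -2)
Solving gives a = (-2, 3, 2, -1).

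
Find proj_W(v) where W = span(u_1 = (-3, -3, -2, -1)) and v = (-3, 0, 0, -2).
proj_W(v) = (-33/23, -33/23, -22/23, -11/23)

Set up U = [u_1 | ... | u_1] ∈ R^(4×1). The projector onto W = col(U) is P = U (U^T U)^(-1) U^T.
Compute U^T U =
  [23],
and U^T v = (11).
Solve U^T U · c = U^T v for the coefficients: c = (11/23). The projection is proj_W(v) = U c.
Check: (v - proj_W(v)) · u_1 = 0  (should be 0).
Result: proj_W(v) = (-33/23, -33/23, -22/23, -11/23).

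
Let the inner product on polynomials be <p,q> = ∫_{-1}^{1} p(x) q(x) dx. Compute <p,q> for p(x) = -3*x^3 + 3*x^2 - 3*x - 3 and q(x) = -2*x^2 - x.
<p,q> = 24/5

Expand the product: p(x)·q(x) = 6*x^5 - 3*x^4 + 3*x^3 + 9*x^2 + 3*x.
∫_{-1}^{1} of each monomial x^k gives [2/(k+1) if k even, 0 if k odd]. Integrating term-by-term (or equivalently evaluating the antiderivative F(x) = x^6 - 3*x^5/5 + 3*x^4/4 + 3*x^3 + 3*x^2/2 at the endpoints):
  F(1) − F(−1) = 113/20 − (17/20) = 24/5.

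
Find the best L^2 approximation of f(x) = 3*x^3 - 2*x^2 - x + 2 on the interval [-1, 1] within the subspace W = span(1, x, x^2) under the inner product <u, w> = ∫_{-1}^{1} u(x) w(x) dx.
g(x) = -2*x^2 + 4*x/5 + 2

The best approximation g ∈ W is the orthogonal projection of f onto W. Writing g = a_0 + a_1 x + a_2 x^2, the coefficients solve the normal equations G · a = b where
  G_{ij} = <φ_i, φ_j> and b_i = <f, φ_i>, with φ_0 = 1, φ_1 = x, φ_2 = x^2.
G =
  [2, 0, 2/3]
  [0, 2/3, 0]
  [2/3, 0, 2/5],
b = (8/3, 8/15, 8/15).
Solving gives a_0 = 2, a_1 = 4/5, a_2 = -2, so
  g(x) = -2*x^2 + 4*x/5 + 2.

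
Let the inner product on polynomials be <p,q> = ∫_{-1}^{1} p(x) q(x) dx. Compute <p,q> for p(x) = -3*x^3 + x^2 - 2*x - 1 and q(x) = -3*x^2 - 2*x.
<p,q> = 88/15

Expand the product: p(x)·q(x) = 9*x^5 + 3*x^4 + 4*x^3 + 7*x^2 + 2*x.
∫_{-1}^{1} of each monomial x^k gives [2/(k+1) if k even, 0 if k odd]. Integrating term-by-term (or equivalently evaluating the antiderivative F(x) = 3*x^6/2 + 3*x^5/5 + x^4 + 7*x^3/3 + x^2 at the endpoints):
  F(1) − F(−1) = 193/30 − (17/30) = 88/15.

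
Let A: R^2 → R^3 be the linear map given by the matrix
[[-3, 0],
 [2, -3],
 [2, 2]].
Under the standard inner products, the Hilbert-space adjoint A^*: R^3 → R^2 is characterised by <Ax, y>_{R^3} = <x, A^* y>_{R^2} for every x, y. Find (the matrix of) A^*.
A^* = A^T =
[[-3, 2, 2],
 [0, -3, 2]]

For real matrices with standard dot products, the defining identity <Ax, y> = <x, A^* y> gives (Ax)^T y = x^T (A^*) y, i.e. x^T A^T y = x^T (A^*) y. Since this holds for all x, y, we must have A^* = A^T. Therefore
A^* =
[[-3, 2, 2],
 [0, -3, 2]].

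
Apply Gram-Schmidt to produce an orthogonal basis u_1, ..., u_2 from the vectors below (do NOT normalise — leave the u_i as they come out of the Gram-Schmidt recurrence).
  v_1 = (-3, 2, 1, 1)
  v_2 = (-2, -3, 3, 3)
Orthogonal basis:
  u_1 = (-3, 2, 1, 1)
  u_2 = (-4/5, -19/5, 13/5, 13/5)

Apply the Gram-Schmidt recurrence
  u_1 = v_1
  u_i = v_i − Σ_{j<i} ((v_i · u_j) / (u_j · u_j)) · u_j.

Step by step this gives:
  u_1 = (-3, 2, 1, 1)
  u_2 = (-4/5, -19/5, 13/5, 13/5)

Orthogonality check:
  u_2 · u_1 = 0 (should be 0)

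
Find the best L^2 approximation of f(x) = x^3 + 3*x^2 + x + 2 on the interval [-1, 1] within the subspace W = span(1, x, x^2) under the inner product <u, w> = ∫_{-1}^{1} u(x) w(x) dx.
g(x) = 3*x^2 + 8*x/5 + 2

The best approximation g ∈ W is the orthogonal projection of f onto W. Writing g = a_0 + a_1 x + a_2 x^2, the coefficients solve the normal equations G · a = b where
  G_{ij} = <φ_i, φ_j> and b_i = <f, φ_i>, with φ_0 = 1, φ_1 = x, φ_2 = x^2.
G =
  [2, 0, 2/3]
  [0, 2/3, 0]
  [2/3, 0, 2/5],
b = (6, 16/15, 38/15).
Solving gives a_0 = 2, a_1 = 8/5, a_2 = 3, so
  g(x) = 3*x^2 + 8*x/5 + 2.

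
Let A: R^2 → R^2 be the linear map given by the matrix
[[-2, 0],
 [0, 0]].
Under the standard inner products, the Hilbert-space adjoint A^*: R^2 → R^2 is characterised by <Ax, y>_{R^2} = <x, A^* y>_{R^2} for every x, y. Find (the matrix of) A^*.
A^* = A^T =
[[-2, 0],
 [0, 0]]

For real matrices with standard dot products, the defining identity <Ax, y> = <x, A^* y> gives (Ax)^T y = x^T (A^*) y, i.e. x^T A^T y = x^T (A^*) y. Since this holds for all x, y, we must have A^* = A^T. Therefore
A^* =
[[-2, 0],
 [0, 0]].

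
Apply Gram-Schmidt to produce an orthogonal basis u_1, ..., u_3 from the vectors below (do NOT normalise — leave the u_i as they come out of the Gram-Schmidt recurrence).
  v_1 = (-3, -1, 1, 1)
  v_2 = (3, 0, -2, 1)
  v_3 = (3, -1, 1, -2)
Orthogonal basis:
  u_1 = (-3, -1, 1, 1)
  u_2 = (1/2, -5/6, -7/6, 11/6)
  u_3 = (33/34, -36/17, 21/17, -15/34)

Apply the Gram-Schmidt recurrence
  u_1 = v_1
  u_i = v_i − Σ_{j<i} ((v_i · u_j) / (u_j · u_j)) · u_j.

Step by step this gives:
  u_1 = (-3, -1, 1, 1)
  u_2 = (1/2, -5/6, -7/6, 11/6)
  u_3 = (33/34, -36/17, 21/17, -15/34)

Orthogonality check:
  u_2 · u_1 = 0 (should be 0)
  u_3 · u_1 = 0 (should be 0)
  u_3 · u_2 = 0 (should be 0)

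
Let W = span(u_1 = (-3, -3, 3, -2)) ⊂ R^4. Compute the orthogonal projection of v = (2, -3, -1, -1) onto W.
proj_W(v) = (-6/31, -6/31, 6/31, -4/31)

Set up U = [u_1 | ... | u_1] ∈ R^(4×1). The projector onto W = col(U) is P = U (U^T U)^(-1) U^T.
Compute U^T U =
  [31],
and U^T v = (2).
Solve U^T U · c = U^T v for the coefficients: c = (2/31). The projection is proj_W(v) = U c.
Check: (v - proj_W(v)) · u_1 = 0  (should be 0).
Result: proj_W(v) = (-6/31, -6/31, 6/31, -4/31).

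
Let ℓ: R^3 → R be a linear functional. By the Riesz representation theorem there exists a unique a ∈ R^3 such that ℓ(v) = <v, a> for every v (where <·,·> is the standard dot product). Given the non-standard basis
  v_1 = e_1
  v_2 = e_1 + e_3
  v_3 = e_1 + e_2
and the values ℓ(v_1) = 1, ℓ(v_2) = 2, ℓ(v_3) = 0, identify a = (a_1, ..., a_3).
a = (1, -1, 1)

Write a = (a_1, ..., a_3) in the standard basis. For each basis vector v_i, ℓ(v_i) = <v_i, a> is a linear equation in the a_j's. Collect the n equations into a matrix system V a = ℓ, where row i of V is v_i (expressed in the standard basis). Since V is invertible (lower-triangular with 1s on the diagonal, up to permutation), solve by back-substitution:
  V =
[[1, 0, 0],
 [1, 0, 1],
 [1, 1, 0]]
  V a = (1, 2, 0)
Solving gives a = (1, -1, 1).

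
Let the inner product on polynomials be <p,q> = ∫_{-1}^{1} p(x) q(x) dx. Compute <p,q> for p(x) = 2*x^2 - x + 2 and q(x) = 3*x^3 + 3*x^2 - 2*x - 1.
<p,q> = 6/5

Expand the product: p(x)·q(x) = 6*x^5 + 3*x^4 - x^3 + 6*x^2 - 3*x - 2.
∫_{-1}^{1} of each monomial x^k gives [2/(k+1) if k even, 0 if k odd]. Integrating term-by-term (or equivalently evaluating the antiderivative F(x) = x^6 + 3*x^5/5 - x^4/4 + 2*x^3 - 3*x^2/2 - 2*x at the endpoints):
  F(1) − F(−1) = -3/20 − (-27/20) = 6/5.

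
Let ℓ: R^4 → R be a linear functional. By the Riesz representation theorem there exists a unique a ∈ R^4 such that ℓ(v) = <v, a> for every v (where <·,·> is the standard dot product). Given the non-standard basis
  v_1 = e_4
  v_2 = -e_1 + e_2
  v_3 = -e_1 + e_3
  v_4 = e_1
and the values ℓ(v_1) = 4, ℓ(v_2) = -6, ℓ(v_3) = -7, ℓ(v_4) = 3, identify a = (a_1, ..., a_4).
a = (3, -3, -4, 4)

Write a = (a_1, ..., a_4) in the standard basis. For each basis vector v_i, ℓ(v_i) = <v_i, a> is a linear equation in the a_j's. Collect the n equations into a matrix system V a = ℓ, where row i of V is v_i (expressed in the standard basis). Since V is invertible (lower-triangular with 1s on the diagonal, up to permutation), solve by back-substitution:
  V =
[[0, 0, 0, 1],
 [-1, 1, 0, 0],
 [-1, 0, 1, 0],
 [1, 0, 0, 0]]
  V a = (4, -6, -7, 3)
Solving gives a = (3, -3, -4, 4).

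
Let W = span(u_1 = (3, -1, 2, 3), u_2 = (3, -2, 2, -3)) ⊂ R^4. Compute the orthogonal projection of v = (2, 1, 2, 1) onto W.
proj_W(v) = (975/562, -184/281, 325/281, 717/562)

Set up U = [u_1 | ... | u_2] ∈ R^(4×2). The projector onto W = col(U) is P = U (U^T U)^(-1) U^T.
Compute U^T U =
  [23, 6]
  [6, 26],
and U^T v = (12, 5).
Solve U^T U · c = U^T v for the coefficients: c = (141/281, 43/562). The projection is proj_W(v) = U c.
Check: (v - proj_W(v)) · u_1 = 0  (should be 0).
Check: (v - proj_W(v)) · u_2 = 0  (should be 0).
Result: proj_W(v) = (975/562, -184/281, 325/281, 717/562).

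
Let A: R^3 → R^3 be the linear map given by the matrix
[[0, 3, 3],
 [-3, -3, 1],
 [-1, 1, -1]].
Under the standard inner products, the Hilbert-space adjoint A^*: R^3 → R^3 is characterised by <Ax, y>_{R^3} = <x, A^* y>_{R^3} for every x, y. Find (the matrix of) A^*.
A^* = A^T =
[[0, -3, -1],
 [3, -3, 1],
 [3, 1, -1]]

For real matrices with standard dot products, the defining identity <Ax, y> = <x, A^* y> gives (Ax)^T y = x^T (A^*) y, i.e. x^T A^T y = x^T (A^*) y. Since this holds for all x, y, we must have A^* = A^T. Therefore
A^* =
[[0, -3, -1],
 [3, -3, 1],
 [3, 1, -1]].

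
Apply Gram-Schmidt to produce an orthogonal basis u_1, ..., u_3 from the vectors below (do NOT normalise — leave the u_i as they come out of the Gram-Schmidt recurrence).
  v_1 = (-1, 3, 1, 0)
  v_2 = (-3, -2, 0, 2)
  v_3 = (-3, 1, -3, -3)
Orthogonal basis:
  u_1 = (-1, 3, 1, 0)
  u_2 = (-36/11, -13/11, 3/11, 2)
  u_3 = (-210/89, 28/89, -294/89, -287/89)

Apply the Gram-Schmidt recurrence
  u_1 = v_1
  u_i = v_i − Σ_{j<i} ((v_i · u_j) / (u_j · u_j)) · u_j.

Step by step this gives:
  u_1 = (-1, 3, 1, 0)
  u_2 = (-36/11, -13/11, 3/11, 2)
  u_3 = (-210/89, 28/89, -294/89, -287/89)

Orthogonality check:
  u_2 · u_1 = 0 (should be 0)
  u_3 · u_1 = 0 (should be 0)
  u_3 · u_2 = 0 (should be 0)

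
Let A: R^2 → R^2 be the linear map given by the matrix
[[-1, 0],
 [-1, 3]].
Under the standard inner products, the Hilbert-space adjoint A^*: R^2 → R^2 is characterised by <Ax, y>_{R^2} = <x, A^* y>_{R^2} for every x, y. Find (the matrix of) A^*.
A^* = A^T =
[[-1, -1],
 [0, 3]]

For real matrices with standard dot products, the defining identity <Ax, y> = <x, A^* y> gives (Ax)^T y = x^T (A^*) y, i.e. x^T A^T y = x^T (A^*) y. Since this holds for all x, y, we must have A^* = A^T. Therefore
A^* =
[[-1, -1],
 [0, 3]].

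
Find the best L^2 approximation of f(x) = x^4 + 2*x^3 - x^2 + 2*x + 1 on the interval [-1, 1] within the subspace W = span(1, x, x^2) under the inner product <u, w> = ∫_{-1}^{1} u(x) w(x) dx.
g(x) = -x^2/7 + 16*x/5 + 32/35

The best approximation g ∈ W is the orthogonal projection of f onto W. Writing g = a_0 + a_1 x + a_2 x^2, the coefficients solve the normal equations G · a = b where
  G_{ij} = <φ_i, φ_j> and b_i = <f, φ_i>, with φ_0 = 1, φ_1 = x, φ_2 = x^2.
G =
  [2, 0, 2/3]
  [0, 2/3, 0]
  [2/3, 0, 2/5],
b = (26/15, 32/15, 58/105).
Solving gives a_0 = 32/35, a_1 = 16/5, a_2 = -1/7, so
  g(x) = -x^2/7 + 16*x/5 + 32/35.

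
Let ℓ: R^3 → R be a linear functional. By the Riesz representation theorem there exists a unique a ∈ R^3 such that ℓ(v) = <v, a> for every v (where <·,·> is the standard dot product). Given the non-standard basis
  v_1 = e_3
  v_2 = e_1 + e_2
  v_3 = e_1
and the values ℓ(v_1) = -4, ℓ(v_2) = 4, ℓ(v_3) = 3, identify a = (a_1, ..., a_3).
a = (3, 1, -4)

Write a = (a_1, ..., a_3) in the standard basis. For each basis vector v_i, ℓ(v_i) = <v_i, a> is a linear equation in the a_j's. Collect the n equations into a matrix system V a = ℓ, where row i of V is v_i (expressed in the standard basis). Since V is invertible (lower-triangular with 1s on the diagonal, up to permutation), solve by back-substitution:
  V =
[[0, 0, 1],
 [1, 1, 0],
 [1, 0, 0]]
  V a = (-4, 4, 3)
Solving gives a = (3, 1, -4).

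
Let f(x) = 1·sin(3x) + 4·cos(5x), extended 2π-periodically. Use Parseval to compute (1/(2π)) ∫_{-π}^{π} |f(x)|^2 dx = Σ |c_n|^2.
Σ |c_n|^2 = 17/2

Expand |f|^2 and use orthogonality of {sin(nx), cos(mx)} on [-π, π]:
  ∫_{-π}^{π} sin(nx)^2 dx = π, ∫ cos(mx)^2 dx = π, and cross terms integrate to 0.
So ∫_{-π}^{π} f(x)^2 dx = 1^2 · π + 4^2 · π = (1 + 16)π.
Divide by 2π: (1 + 16)/2 = 17/2.
By Parseval, this equals Σ |c_n|^2.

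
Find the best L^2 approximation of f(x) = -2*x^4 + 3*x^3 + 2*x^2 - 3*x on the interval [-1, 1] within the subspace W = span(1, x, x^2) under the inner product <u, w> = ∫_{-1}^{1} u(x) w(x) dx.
g(x) = 2*x^2/7 - 6*x/5 + 6/35

The best approximation g ∈ W is the orthogonal projection of f onto W. Writing g = a_0 + a_1 x + a_2 x^2, the coefficients solve the normal equations G · a = b where
  G_{ij} = <φ_i, φ_j> and b_i = <f, φ_i>, with φ_0 = 1, φ_1 = x, φ_2 = x^2.
G =
  [2, 0, 2/3]
  [0, 2/3, 0]
  [2/3, 0, 2/5],
b = (8/15, -4/5, 8/35).
Solving gives a_0 = 6/35, a_1 = -6/5, a_2 = 2/7, so
  g(x) = 2*x^2/7 - 6*x/5 + 6/35.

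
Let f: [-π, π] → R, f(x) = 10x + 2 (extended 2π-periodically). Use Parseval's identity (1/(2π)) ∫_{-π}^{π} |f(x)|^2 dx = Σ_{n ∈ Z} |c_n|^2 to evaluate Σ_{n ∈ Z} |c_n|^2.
Σ |c_n|^2 = 100π^2/3 + 4

Expand and integrate term by term over [-π, π]:
  ∫ (10x)^2 dx = 100·(2π^3/3); ∫ 2·10·(2)·x dx = 0 (odd integrand); ∫ 2^2 dx = 4·2π.
So (1/(2π)) ∫_{-π}^{π} (10x + 2)^2 dx = 100π^2/3 + 4 = 100π^2/3 + 4.
Parseval ⇒ Σ |c_n|^2 = 100π^2/3 + 4.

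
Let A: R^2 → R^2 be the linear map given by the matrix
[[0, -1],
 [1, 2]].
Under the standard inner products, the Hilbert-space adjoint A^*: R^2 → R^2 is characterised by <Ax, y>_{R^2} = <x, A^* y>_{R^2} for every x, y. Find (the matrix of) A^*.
A^* = A^T =
[[0, 1],
 [-1, 2]]

For real matrices with standard dot products, the defining identity <Ax, y> = <x, A^* y> gives (Ax)^T y = x^T (A^*) y, i.e. x^T A^T y = x^T (A^*) y. Since this holds for all x, y, we must have A^* = A^T. Therefore
A^* =
[[0, 1],
 [-1, 2]].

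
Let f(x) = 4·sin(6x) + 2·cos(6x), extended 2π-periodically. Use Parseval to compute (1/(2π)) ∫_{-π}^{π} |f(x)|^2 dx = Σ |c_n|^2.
Σ |c_n|^2 = 10

Expand |f|^2 and use orthogonality of {sin(nx), cos(mx)} on [-π, π]:
  ∫_{-π}^{π} sin(nx)^2 dx = π, ∫ cos(mx)^2 dx = π, and cross terms integrate to 0.
So ∫_{-π}^{π} f(x)^2 dx = 4^2 · π + 2^2 · π = (16 + 4)π.
Divide by 2π: (16 + 4)/2 = 10.
By Parseval, this equals Σ |c_n|^2.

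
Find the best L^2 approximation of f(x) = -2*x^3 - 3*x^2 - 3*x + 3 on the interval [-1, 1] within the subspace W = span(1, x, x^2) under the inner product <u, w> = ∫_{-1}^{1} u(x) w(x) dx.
g(x) = -3*x^2 - 21*x/5 + 3

The best approximation g ∈ W is the orthogonal projection of f onto W. Writing g = a_0 + a_1 x + a_2 x^2, the coefficients solve the normal equations G · a = b where
  G_{ij} = <φ_i, φ_j> and b_i = <f, φ_i>, with φ_0 = 1, φ_1 = x, φ_2 = x^2.
G =
  [2, 0, 2/3]
  [0, 2/3, 0]
  [2/3, 0, 2/5],
b = (4, -14/5, 4/5).
Solving gives a_0 = 3, a_1 = -21/5, a_2 = -3, so
  g(x) = -3*x^2 - 21*x/5 + 3.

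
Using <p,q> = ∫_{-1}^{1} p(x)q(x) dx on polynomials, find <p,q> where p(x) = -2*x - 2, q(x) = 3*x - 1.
<p,q> = 0

Expand the product: p(x)·q(x) = -6*x^2 - 4*x + 2.
∫_{-1}^{1} of each monomial x^k gives [2/(k+1) if k even, 0 if k odd]. Integrating term-by-term (or equivalently evaluating the antiderivative F(x) = -2*x^3 - 2*x^2 + 2*x at the endpoints):
  F(1) − F(−1) = -2 − (-2) = 0.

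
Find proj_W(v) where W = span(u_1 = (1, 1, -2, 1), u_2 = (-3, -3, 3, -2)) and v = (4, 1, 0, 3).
proj_W(v) = (59/21, 59/21, -13/21, 8/7)

Set up U = [u_1 | ... | u_2] ∈ R^(4×2). The projector onto W = col(U) is P = U (U^T U)^(-1) U^T.
Compute U^T U =
  [7, -14]
  [-14, 31],
and U^T v = (8, -21).
Solve U^T U · c = U^T v for the coefficients: c = (-46/21, -5/3). The projection is proj_W(v) = U c.
Check: (v - proj_W(v)) · u_1 = 0  (should be 0).
Check: (v - proj_W(v)) · u_2 = 0  (should be 0).
Result: proj_W(v) = (59/21, 59/21, -13/21, 8/7).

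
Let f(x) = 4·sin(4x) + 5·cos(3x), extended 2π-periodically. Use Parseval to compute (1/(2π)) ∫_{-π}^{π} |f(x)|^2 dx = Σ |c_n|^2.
Σ |c_n|^2 = 41/2

Expand |f|^2 and use orthogonality of {sin(nx), cos(mx)} on [-π, π]:
  ∫_{-π}^{π} sin(nx)^2 dx = π, ∫ cos(mx)^2 dx = π, and cross terms integrate to 0.
So ∫_{-π}^{π} f(x)^2 dx = 4^2 · π + 5^2 · π = (16 + 25)π.
Divide by 2π: (16 + 25)/2 = 41/2.
By Parseval, this equals Σ |c_n|^2.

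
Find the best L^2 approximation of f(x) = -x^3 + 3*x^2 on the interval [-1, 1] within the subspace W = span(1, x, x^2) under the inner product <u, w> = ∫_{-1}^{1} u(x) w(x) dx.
g(x) = 3*x^2 - 3*x/5

The best approximation g ∈ W is the orthogonal projection of f onto W. Writing g = a_0 + a_1 x + a_2 x^2, the coefficients solve the normal equations G · a = b where
  G_{ij} = <φ_i, φ_j> and b_i = <f, φ_i>, with φ_0 = 1, φ_1 = x, φ_2 = x^2.
G =
  [2, 0, 2/3]
  [0, 2/3, 0]
  [2/3, 0, 2/5],
b = (2, -2/5, 6/5).
Solving gives a_0 = 0, a_1 = -3/5, a_2 = 3, so
  g(x) = 3*x^2 - 3*x/5.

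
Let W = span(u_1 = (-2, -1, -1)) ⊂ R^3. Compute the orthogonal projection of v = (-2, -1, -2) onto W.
proj_W(v) = (-7/3, -7/6, -7/6)

Set up U = [u_1 | ... | u_1] ∈ R^(3×1). The projector onto W = col(U) is P = U (U^T U)^(-1) U^T.
Compute U^T U =
  [6],
and U^T v = (7).
Solve U^T U · c = U^T v for the coefficients: c = (7/6). The projection is proj_W(v) = U c.
Check: (v - proj_W(v)) · u_1 = 0  (should be 0).
Result: proj_W(v) = (-7/3, -7/6, -7/6).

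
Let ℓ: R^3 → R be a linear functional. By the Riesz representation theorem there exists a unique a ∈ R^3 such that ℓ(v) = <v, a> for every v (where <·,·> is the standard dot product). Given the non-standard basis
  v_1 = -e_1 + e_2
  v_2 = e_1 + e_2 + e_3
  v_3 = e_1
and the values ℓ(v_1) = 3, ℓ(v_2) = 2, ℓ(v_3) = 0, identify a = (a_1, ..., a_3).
a = (0, 3, -1)

Write a = (a_1, ..., a_3) in the standard basis. For each basis vector v_i, ℓ(v_i) = <v_i, a> is a linear equation in the a_j's. Collect the n equations into a matrix system V a = ℓ, where row i of V is v_i (expressed in the standard basis). Since V is invertible (lower-triangular with 1s on the diagonal, up to permutation), solve by back-substitution:
  V =
[[-1, 1, 0],
 [1, 1, 1],
 [1, 0, 0]]
  V a = (3, 2, 0)
Solving gives a = (0, 3, -1).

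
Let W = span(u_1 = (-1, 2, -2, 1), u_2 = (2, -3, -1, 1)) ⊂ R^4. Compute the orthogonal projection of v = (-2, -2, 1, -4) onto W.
proj_W(v) = (-1/25, -12/25, 68/25, -41/25)

Set up U = [u_1 | ... | u_2] ∈ R^(4×2). The projector onto W = col(U) is P = U (U^T U)^(-1) U^T.
Compute U^T U =
  [10, -5]
  [-5, 15],
and U^T v = (-8, -3).
Solve U^T U · c = U^T v for the coefficients: c = (-27/25, -14/25). The projection is proj_W(v) = U c.
Check: (v - proj_W(v)) · u_1 = 0  (should be 0).
Check: (v - proj_W(v)) · u_2 = 0  (should be 0).
Result: proj_W(v) = (-1/25, -12/25, 68/25, -41/25).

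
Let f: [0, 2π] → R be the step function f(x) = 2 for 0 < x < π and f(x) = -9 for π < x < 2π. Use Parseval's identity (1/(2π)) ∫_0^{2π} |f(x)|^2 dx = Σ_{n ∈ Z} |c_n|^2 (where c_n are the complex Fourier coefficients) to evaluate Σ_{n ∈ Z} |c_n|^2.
Σ |c_n|^2 = 85/2

Parseval equates the L^2 energy of f (normalised by 1/(2π)) with the ℓ^2 sum of its Fourier coefficients: (1/(2π)) ∫_0^{2π} |f|^2 = Σ |c_n|^2.
Compute the left side: (1/(2π)) [∫_0^π 2^2 dx + ∫_π^{2π} (-9)^2 dx] = (1/(2π)) · (4π + 81π) = (4 + 81)/2 = 85/2.
So Σ_{n ∈ Z} |c_n|^2 = 85/2.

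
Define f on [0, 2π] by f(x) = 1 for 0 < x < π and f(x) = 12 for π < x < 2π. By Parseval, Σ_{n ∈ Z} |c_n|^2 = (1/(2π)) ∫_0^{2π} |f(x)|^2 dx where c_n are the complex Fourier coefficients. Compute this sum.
Σ |c_n|^2 = 145/2

Parseval equates the L^2 energy of f (normalised by 1/(2π)) with the ℓ^2 sum of its Fourier coefficients: (1/(2π)) ∫_0^{2π} |f|^2 = Σ |c_n|^2.
Compute the left side: (1/(2π)) [∫_0^π 1^2 dx + ∫_π^{2π} 12^2 dx] = (1/(2π)) · (1π + 144π) = (1 + 144)/2 = 145/2.
So Σ_{n ∈ Z} |c_n|^2 = 145/2.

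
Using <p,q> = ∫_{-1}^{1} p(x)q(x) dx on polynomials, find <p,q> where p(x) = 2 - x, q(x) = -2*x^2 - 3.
<p,q> = -44/3

Expand the product: p(x)·q(x) = 2*x^3 - 4*x^2 + 3*x - 6.
∫_{-1}^{1} of each monomial x^k gives [2/(k+1) if k even, 0 if k odd]. Integrating term-by-term (or equivalently evaluating the antiderivative F(x) = x^4/2 - 4*x^3/3 + 3*x^2/2 - 6*x at the endpoints):
  F(1) − F(−1) = -16/3 − (28/3) = -44/3.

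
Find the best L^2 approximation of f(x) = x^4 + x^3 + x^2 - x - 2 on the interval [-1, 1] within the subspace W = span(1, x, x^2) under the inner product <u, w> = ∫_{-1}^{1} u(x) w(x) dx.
g(x) = 13*x^2/7 - 2*x/5 - 73/35

The best approximation g ∈ W is the orthogonal projection of f onto W. Writing g = a_0 + a_1 x + a_2 x^2, the coefficients solve the normal equations G · a = b where
  G_{ij} = <φ_i, φ_j> and b_i = <f, φ_i>, with φ_0 = 1, φ_1 = x, φ_2 = x^2.
G =
  [2, 0, 2/3]
  [0, 2/3, 0]
  [2/3, 0, 2/5],
b = (-44/15, -4/15, -68/105).
Solving gives a_0 = -73/35, a_1 = -2/5, a_2 = 13/7, so
  g(x) = 13*x^2/7 - 2*x/5 - 73/35.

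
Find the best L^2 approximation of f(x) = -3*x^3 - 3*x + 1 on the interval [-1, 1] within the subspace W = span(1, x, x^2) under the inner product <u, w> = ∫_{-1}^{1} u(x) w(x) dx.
g(x) = 1 - 24*x/5

The best approximation g ∈ W is the orthogonal projection of f onto W. Writing g = a_0 + a_1 x + a_2 x^2, the coefficients solve the normal equations G · a = b where
  G_{ij} = <φ_i, φ_j> and b_i = <f, φ_i>, with φ_0 = 1, φ_1 = x, φ_2 = x^2.
G =
  [2, 0, 2/3]
  [0, 2/3, 0]
  [2/3, 0, 2/5],
b = (2, -16/5, 2/3).
Solving gives a_0 = 1, a_1 = -24/5, a_2 = 0, so
  g(x) = 1 - 24*x/5.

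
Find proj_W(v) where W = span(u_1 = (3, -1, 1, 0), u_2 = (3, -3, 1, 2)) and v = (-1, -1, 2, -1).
proj_W(v) = (0, 0, 0, 0)

Set up U = [u_1 | ... | u_2] ∈ R^(4×2). The projector onto W = col(U) is P = U (U^T U)^(-1) U^T.
Compute U^T U =
  [11, 13]
  [13, 23],
and U^T v = (0, 0).
Solve U^T U · c = U^T v for the coefficients: c = (0, 0). The projection is proj_W(v) = U c.
Check: (v - proj_W(v)) · u_1 = 0  (should be 0).
Check: (v - proj_W(v)) · u_2 = 0  (should be 0).
Result: proj_W(v) = (0, 0, 0, 0).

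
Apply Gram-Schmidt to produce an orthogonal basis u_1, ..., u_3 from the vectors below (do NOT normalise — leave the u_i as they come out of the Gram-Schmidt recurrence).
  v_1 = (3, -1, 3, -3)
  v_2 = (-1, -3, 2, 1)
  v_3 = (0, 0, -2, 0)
Orthogonal basis:
  u_1 = (3, -1, 3, -3)
  u_2 = (-37/28, -81/28, 47/28, 37/28)
  u_3 = (140/411, -120/137, -400/411, -140/411)

Apply the Gram-Schmidt recurrence
  u_1 = v_1
  u_i = v_i − Σ_{j<i} ((v_i · u_j) / (u_j · u_j)) · u_j.

Step by step this gives:
  u_1 = (3, -1, 3, -3)
  u_2 = (-37/28, -81/28, 47/28, 37/28)
  u_3 = (140/411, -120/137, -400/411, -140/411)

Orthogonality check:
  u_2 · u_1 = 0 (should be 0)
  u_3 · u_1 = 0 (should be 0)
  u_3 · u_2 = 0 (should be 0)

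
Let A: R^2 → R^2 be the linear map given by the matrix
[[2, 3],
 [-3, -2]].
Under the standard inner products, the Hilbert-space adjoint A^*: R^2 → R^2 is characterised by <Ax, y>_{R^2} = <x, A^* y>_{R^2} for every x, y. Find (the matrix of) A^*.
A^* = A^T =
[[2, -3],
 [3, -2]]

For real matrices with standard dot products, the defining identity <Ax, y> = <x, A^* y> gives (Ax)^T y = x^T (A^*) y, i.e. x^T A^T y = x^T (A^*) y. Since this holds for all x, y, we must have A^* = A^T. Therefore
A^* =
[[2, -3],
 [3, -2]].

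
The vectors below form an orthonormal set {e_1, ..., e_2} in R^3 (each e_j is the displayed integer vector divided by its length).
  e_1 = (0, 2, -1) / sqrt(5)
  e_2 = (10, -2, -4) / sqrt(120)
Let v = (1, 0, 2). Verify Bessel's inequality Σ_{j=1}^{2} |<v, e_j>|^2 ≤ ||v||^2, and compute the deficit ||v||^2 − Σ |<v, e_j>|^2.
Σ |<v, e_j>|^2 = 5/6; ||v||^2 = 5; deficit = 25/6

Write each e_j = u_j / sqrt(<u_j, u_j>) where u_j is the displayed integer vector. Then <v, e_j> = <v, u_j> / sqrt(<u_j, u_j>), so |<v, e_j>|^2 = <v, u_j>^2 / <u_j, u_j>.
Coefficients: <v, e_1> = -2/sqrt(5), <v, e_2> = 2/sqrt(120).
Square and sum: Σ |<v, e_j>|^2 = 5/6.
Compute ||v||^2 = v·v = 5.
Deficit = 5 − 5/6 = 25/6 ≥ 0, confirming Bessel's inequality. (The deficit equals ||v − Σ <v,e_j> e_j||^2, the squared distance from v to span{e_j}.)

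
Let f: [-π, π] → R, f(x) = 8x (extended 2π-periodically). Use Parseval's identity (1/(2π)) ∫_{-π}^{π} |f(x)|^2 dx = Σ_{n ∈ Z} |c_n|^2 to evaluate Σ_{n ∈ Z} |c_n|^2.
Σ |c_n|^2 = 64π^2/3

Expand and integrate term by term over [-π, π]:
  ∫ (8x)^2 dx = 64·(2π^3/3); ∫ 2·8·(0)·x dx = 0 (odd integrand); ∫ 0^2 dx = 0·2π.
So (1/(2π)) ∫_{-π}^{π} (8x)^2 dx = 64π^2/3 + 0 = 64π^2/3.
Parseval ⇒ Σ |c_n|^2 = 64π^2/3.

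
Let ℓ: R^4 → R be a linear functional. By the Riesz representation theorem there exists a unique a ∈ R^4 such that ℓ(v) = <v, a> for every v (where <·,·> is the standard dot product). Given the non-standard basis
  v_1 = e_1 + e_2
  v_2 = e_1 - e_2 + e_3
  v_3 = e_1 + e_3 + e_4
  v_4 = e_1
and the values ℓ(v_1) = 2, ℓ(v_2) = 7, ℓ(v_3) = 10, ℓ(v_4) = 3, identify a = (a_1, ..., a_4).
a = (3, -1, 3, 4)

Write a = (a_1, ..., a_4) in the standard basis. For each basis vector v_i, ℓ(v_i) = <v_i, a> is a linear equation in the a_j's. Collect the n equations into a matrix system V a = ℓ, where row i of V is v_i (expressed in the standard basis). Since V is invertible (lower-triangular with 1s on the diagonal, up to permutation), solve by back-substitution:
  V =
[[1, 1, 0, 0],
 [1, -1, 1, 0],
 [1, 0, 1, 1],
 [1, 0, 0, 0]]
  V a = (2, 7, 10, 3)
Solving gives a = (3, -1, 3, 4).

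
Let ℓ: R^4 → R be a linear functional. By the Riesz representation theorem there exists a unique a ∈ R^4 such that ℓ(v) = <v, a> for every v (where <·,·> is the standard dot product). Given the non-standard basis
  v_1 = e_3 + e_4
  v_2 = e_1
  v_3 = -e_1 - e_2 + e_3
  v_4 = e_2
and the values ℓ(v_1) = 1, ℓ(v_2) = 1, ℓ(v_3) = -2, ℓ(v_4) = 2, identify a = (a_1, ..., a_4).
a = (1, 2, 1, 0)

Write a = (a_1, ..., a_4) in the standard basis. For each basis vector v_i, ℓ(v_i) = <v_i, a> is a linear equation in the a_j's. Collect the n equations into a matrix system V a = ℓ, where row i of V is v_i (expressed in the standard basis). Since V is invertible (lower-triangular with 1s on the diagonal, up to permutation), solve by back-substitution:
  V =
[[0, 0, 1, 1],
 [1, 0, 0, 0],
 [-1, -1, 1, 0],
 [0, 1, 0, 0]]
  V a = (1, 1, -2, 2)
Solving gives a = (1, 2, 1, 0).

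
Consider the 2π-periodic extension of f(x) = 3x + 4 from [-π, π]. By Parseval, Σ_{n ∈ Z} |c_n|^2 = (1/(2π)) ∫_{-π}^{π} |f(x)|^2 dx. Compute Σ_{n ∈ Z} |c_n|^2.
Σ |c_n|^2 = 3π^2 + 16

Expand and integrate term by term over [-π, π]:
  ∫ (3x)^2 dx = 9·(2π^3/3); ∫ 2·3·(4)·x dx = 0 (odd integrand); ∫ 4^2 dx = 16·2π.
So (1/(2π)) ∫_{-π}^{π} (3x + 4)^2 dx = 9π^2/3 + 16 = 3π^2 + 16.
Parseval ⇒ Σ |c_n|^2 = 3π^2 + 16.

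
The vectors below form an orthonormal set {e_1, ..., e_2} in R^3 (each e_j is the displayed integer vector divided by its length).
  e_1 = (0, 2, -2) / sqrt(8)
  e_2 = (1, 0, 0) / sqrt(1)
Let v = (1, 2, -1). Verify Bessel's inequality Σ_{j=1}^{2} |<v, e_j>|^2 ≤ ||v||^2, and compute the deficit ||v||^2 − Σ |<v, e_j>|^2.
Σ |<v, e_j>|^2 = 11/2; ||v||^2 = 6; deficit = 1/2

Write each e_j = u_j / sqrt(<u_j, u_j>) where u_j is the displayed integer vector. Then <v, e_j> = <v, u_j> / sqrt(<u_j, u_j>), so |<v, e_j>|^2 = <v, u_j>^2 / <u_j, u_j>.
Coefficients: <v, e_1> = 6/sqrt(8), <v, e_2> = 1/sqrt(1).
Square and sum: Σ |<v, e_j>|^2 = 11/2.
Compute ||v||^2 = v·v = 6.
Deficit = 6 − 11/2 = 1/2 ≥ 0, confirming Bessel's inequality. (The deficit equals ||v − Σ <v,e_j> e_j||^2, the squared distance from v to span{e_j}.)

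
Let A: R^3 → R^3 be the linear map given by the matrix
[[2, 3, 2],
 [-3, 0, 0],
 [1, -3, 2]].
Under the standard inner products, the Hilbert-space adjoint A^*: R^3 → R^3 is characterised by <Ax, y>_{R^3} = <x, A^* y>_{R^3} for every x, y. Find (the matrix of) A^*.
A^* = A^T =
[[2, -3, 1],
 [3, 0, -3],
 [2, 0, 2]]

For real matrices with standard dot products, the defining identity <Ax, y> = <x, A^* y> gives (Ax)^T y = x^T (A^*) y, i.e. x^T A^T y = x^T (A^*) y. Since this holds for all x, y, we must have A^* = A^T. Therefore
A^* =
[[2, -3, 1],
 [3, 0, -3],
 [2, 0, 2]].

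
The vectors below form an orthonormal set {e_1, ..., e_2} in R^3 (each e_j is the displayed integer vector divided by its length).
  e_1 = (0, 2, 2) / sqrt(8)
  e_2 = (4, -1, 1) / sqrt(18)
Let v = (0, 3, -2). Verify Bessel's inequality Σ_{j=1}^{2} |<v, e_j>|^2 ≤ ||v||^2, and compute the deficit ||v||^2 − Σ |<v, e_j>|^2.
Σ |<v, e_j>|^2 = 17/9; ||v||^2 = 13; deficit = 100/9

Write each e_j = u_j / sqrt(<u_j, u_j>) where u_j is the displayed integer vector. Then <v, e_j> = <v, u_j> / sqrt(<u_j, u_j>), so |<v, e_j>|^2 = <v, u_j>^2 / <u_j, u_j>.
Coefficients: <v, e_1> = 2/sqrt(8), <v, e_2> = -5/sqrt(18).
Square and sum: Σ |<v, e_j>|^2 = 17/9.
Compute ||v||^2 = v·v = 13.
Deficit = 13 − 17/9 = 100/9 ≥ 0, confirming Bessel's inequality. (The deficit equals ||v − Σ <v,e_j> e_j||^2, the squared distance from v to span{e_j}.)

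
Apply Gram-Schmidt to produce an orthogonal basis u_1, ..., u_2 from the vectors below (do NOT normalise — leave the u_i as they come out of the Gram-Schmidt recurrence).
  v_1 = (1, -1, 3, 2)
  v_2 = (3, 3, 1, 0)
Orthogonal basis:
  u_1 = (1, -1, 3, 2)
  u_2 = (14/5, 16/5, 2/5, -2/5)

Apply the Gram-Schmidt recurrence
  u_1 = v_1
  u_i = v_i − Σ_{j<i} ((v_i · u_j) / (u_j · u_j)) · u_j.

Step by step this gives:
  u_1 = (1, -1, 3, 2)
  u_2 = (14/5, 16/5, 2/5, -2/5)

Orthogonality check:
  u_2 · u_1 = 0 (should be 0)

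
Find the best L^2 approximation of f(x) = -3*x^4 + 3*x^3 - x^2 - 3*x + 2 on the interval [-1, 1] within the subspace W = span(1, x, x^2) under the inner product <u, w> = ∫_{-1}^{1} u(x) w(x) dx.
g(x) = -25*x^2/7 - 6*x/5 + 79/35

The best approximation g ∈ W is the orthogonal projection of f onto W. Writing g = a_0 + a_1 x + a_2 x^2, the coefficients solve the normal equations G · a = b where
  G_{ij} = <φ_i, φ_j> and b_i = <f, φ_i>, with φ_0 = 1, φ_1 = x, φ_2 = x^2.
G =
  [2, 0, 2/3]
  [0, 2/3, 0]
  [2/3, 0, 2/5],
b = (32/15, -4/5, 8/105).
Solving gives a_0 = 79/35, a_1 = -6/5, a_2 = -25/7, so
  g(x) = -25*x^2/7 - 6*x/5 + 79/35.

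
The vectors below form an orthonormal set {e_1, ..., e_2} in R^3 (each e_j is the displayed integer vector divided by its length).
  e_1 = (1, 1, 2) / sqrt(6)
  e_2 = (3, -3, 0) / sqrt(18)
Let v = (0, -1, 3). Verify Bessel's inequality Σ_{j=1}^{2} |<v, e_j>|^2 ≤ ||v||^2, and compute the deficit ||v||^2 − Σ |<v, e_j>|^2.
Σ |<v, e_j>|^2 = 14/3; ||v||^2 = 10; deficit = 16/3

Write each e_j = u_j / sqrt(<u_j, u_j>) where u_j is the displayed integer vector. Then <v, e_j> = <v, u_j> / sqrt(<u_j, u_j>), so |<v, e_j>|^2 = <v, u_j>^2 / <u_j, u_j>.
Coefficients: <v, e_1> = 5/sqrt(6), <v, e_2> = 3/sqrt(18).
Square and sum: Σ |<v, e_j>|^2 = 14/3.
Compute ||v||^2 = v·v = 10.
Deficit = 10 − 14/3 = 16/3 ≥ 0, confirming Bessel's inequality. (The deficit equals ||v − Σ <v,e_j> e_j||^2, the squared distance from v to span{e_j}.)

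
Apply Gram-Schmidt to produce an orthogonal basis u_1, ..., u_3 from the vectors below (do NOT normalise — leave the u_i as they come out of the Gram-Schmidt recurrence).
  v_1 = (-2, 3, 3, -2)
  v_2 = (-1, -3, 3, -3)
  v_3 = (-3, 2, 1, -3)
Orthogonal basis:
  u_1 = (-2, 3, 3, -2)
  u_2 = (-5/13, -51/13, 27/13, -31/13)
  u_3 = (-447/332, -11/332, -541/332, -381/332)

Apply the Gram-Schmidt recurrence
  u_1 = v_1
  u_i = v_i − Σ_{j<i} ((v_i · u_j) / (u_j · u_j)) · u_j.

Step by step this gives:
  u_1 = (-2, 3, 3, -2)
  u_2 = (-5/13, -51/13, 27/13, -31/13)
  u_3 = (-447/332, -11/332, -541/332, -381/332)

Orthogonality check:
  u_2 · u_1 = 0 (should be 0)
  u_3 · u_1 = 0 (should be 0)
  u_3 · u_2 = 0 (should be 0)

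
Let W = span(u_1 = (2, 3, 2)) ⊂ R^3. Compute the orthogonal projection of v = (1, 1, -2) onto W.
proj_W(v) = (2/17, 3/17, 2/17)

Set up U = [u_1 | ... | u_1] ∈ R^(3×1). The projector onto W = col(U) is P = U (U^T U)^(-1) U^T.
Compute U^T U =
  [17],
and U^T v = (1).
Solve U^T U · c = U^T v for the coefficients: c = (1/17). The projection is proj_W(v) = U c.
Check: (v - proj_W(v)) · u_1 = 0  (should be 0).
Result: proj_W(v) = (2/17, 3/17, 2/17).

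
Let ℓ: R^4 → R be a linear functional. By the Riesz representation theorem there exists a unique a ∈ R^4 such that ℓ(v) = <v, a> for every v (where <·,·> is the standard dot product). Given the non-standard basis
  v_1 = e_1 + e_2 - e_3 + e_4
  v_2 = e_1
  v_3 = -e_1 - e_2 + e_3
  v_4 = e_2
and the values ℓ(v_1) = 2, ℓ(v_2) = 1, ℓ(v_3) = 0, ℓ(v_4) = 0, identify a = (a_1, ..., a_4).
a = (1, 0, 1, 2)

Write a = (a_1, ..., a_4) in the standard basis. For each basis vector v_i, ℓ(v_i) = <v_i, a> is a linear equation in the a_j's. Collect the n equations into a matrix system V a = ℓ, where row i of V is v_i (expressed in the standard basis). Since V is invertible (lower-triangular with 1s on the diagonal, up to permutation), solve by back-substitution:
  V =
[[1, 1, -1, 1],
 [1, 0, 0, 0],
 [-1, -1, 1, 0],
 [0, 1, 0, 0]]
  V a = (2, 1, 0, 0)
Solving gives a = (1, 0, 1, 2).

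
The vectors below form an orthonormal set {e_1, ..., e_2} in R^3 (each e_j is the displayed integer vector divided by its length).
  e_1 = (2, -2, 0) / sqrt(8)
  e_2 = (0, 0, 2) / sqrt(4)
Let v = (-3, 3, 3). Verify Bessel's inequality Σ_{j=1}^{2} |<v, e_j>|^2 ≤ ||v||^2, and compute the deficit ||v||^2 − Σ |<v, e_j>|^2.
Σ |<v, e_j>|^2 = 27; ||v||^2 = 27; deficit = 0

Write each e_j = u_j / sqrt(<u_j, u_j>) where u_j is the displayed integer vector. Then <v, e_j> = <v, u_j> / sqrt(<u_j, u_j>), so |<v, e_j>|^2 = <v, u_j>^2 / <u_j, u_j>.
Coefficients: <v, e_1> = -12/sqrt(8), <v, e_2> = 6/sqrt(4).
Square and sum: Σ |<v, e_j>|^2 = 27.
Compute ||v||^2 = v·v = 27.
Deficit = 27 − 27 = 0 ≥ 0, confirming Bessel's inequality. (The deficit equals ||v − Σ <v,e_j> e_j||^2, the squared distance from v to span{e_j}.)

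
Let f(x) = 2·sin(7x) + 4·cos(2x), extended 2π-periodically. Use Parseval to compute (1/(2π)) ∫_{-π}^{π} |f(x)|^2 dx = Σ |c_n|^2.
Σ |c_n|^2 = 10

Expand |f|^2 and use orthogonality of {sin(nx), cos(mx)} on [-π, π]:
  ∫_{-π}^{π} sin(nx)^2 dx = π, ∫ cos(mx)^2 dx = π, and cross terms integrate to 0.
So ∫_{-π}^{π} f(x)^2 dx = 2^2 · π + 4^2 · π = (4 + 16)π.
Divide by 2π: (4 + 16)/2 = 10.
By Parseval, this equals Σ |c_n|^2.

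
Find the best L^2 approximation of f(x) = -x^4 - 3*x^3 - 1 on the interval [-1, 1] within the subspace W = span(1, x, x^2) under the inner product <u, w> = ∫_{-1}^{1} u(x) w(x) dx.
g(x) = -6*x^2/7 - 9*x/5 - 32/35

The best approximation g ∈ W is the orthogonal projection of f onto W. Writing g = a_0 + a_1 x + a_2 x^2, the coefficients solve the normal equations G · a = b where
  G_{ij} = <φ_i, φ_j> and b_i = <f, φ_i>, with φ_0 = 1, φ_1 = x, φ_2 = x^2.
G =
  [2, 0, 2/3]
  [0, 2/3, 0]
  [2/3, 0, 2/5],
b = (-12/5, -6/5, -20/21).
Solving gives a_0 = -32/35, a_1 = -9/5, a_2 = -6/7, so
  g(x) = -6*x^2/7 - 9*x/5 - 32/35.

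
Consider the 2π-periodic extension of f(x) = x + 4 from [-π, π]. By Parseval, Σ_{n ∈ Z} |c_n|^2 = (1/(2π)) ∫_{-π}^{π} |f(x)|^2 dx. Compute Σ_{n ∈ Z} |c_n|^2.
Σ |c_n|^2 = π^2/3 + 16

Expand and integrate term by term over [-π, π]:
  ∫ (x)^2 dx = 1·(2π^3/3); ∫ 2·1·(4)·x dx = 0 (odd integrand); ∫ 4^2 dx = 16·2π.
So (1/(2π)) ∫_{-π}^{π} (x + 4)^2 dx = 1π^2/3 + 16 = π^2/3 + 16.
Parseval ⇒ Σ |c_n|^2 = π^2/3 + 16.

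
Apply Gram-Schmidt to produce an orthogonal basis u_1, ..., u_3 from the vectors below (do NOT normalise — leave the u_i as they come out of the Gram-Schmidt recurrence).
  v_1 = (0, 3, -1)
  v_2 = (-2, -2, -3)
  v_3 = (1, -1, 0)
Orthogonal basis:
  u_1 = (0, 3, -1)
  u_2 = (-2, -11/10, -33/10)
  u_3 = (143/161, -26/161, -78/161)

Apply the Gram-Schmidt recurrence
  u_1 = v_1
  u_i = v_i − Σ_{j<i} ((v_i · u_j) / (u_j · u_j)) · u_j.

Step by step this gives:
  u_1 = (0, 3, -1)
  u_2 = (-2, -11/10, -33/10)
  u_3 = (143/161, -26/161, -78/161)

Orthogonality check:
  u_2 · u_1 = 0 (should be 0)
  u_3 · u_1 = 0 (should be 0)
  u_3 · u_2 = 0 (should be 0)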